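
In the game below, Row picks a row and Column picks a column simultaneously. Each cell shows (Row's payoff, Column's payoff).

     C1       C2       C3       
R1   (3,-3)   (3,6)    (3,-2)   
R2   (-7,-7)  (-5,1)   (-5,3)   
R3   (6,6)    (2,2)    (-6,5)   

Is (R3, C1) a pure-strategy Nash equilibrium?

Holding Column at C1: Row gets 6 from R3, versus 3 from R1, -7 from R2. No profitable deviation for Row.
Holding Row at R3: Column gets 6 from C1, versus 2 from C2, 5 from C3. No profitable deviation for Column either.

Yes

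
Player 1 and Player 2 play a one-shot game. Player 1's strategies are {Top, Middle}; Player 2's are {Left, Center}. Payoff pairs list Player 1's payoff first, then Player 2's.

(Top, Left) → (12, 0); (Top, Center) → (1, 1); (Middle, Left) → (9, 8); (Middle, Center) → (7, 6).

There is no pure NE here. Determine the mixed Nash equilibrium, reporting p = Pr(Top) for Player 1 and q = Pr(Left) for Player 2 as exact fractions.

In a mixed NE each player is indifferent between their pure strategies, so the opponent's mix sets the indifference.
Player 2 indifferent between Left and Center: p·0 + (1−p)·8 = p·1 + (1−p)·6 ⟹ 8 + (-8)p = 6 + (-5)p ⟹ p = 2/3.
Player 1 indifferent between Top and Middle: q·12 + (1−q)·1 = q·9 + (1−q)·7 ⟹ 1 + 11q = 7 + 2q ⟹ q = 2/3.

p = 2/3, q = 2/3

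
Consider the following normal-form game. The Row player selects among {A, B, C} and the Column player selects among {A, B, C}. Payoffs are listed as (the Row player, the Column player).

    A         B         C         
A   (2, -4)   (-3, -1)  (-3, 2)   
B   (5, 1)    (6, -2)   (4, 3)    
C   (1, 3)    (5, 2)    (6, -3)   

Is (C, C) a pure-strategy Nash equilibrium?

Holding the Column player at C: the Row player gets 6 from C, versus -3 from A, 4 from B. No profitable deviation for the Row player.
Holding the Row player at C: the Column player gets -3 from C but could get 3 by switching to A. The Column player has a profitable deviation.

No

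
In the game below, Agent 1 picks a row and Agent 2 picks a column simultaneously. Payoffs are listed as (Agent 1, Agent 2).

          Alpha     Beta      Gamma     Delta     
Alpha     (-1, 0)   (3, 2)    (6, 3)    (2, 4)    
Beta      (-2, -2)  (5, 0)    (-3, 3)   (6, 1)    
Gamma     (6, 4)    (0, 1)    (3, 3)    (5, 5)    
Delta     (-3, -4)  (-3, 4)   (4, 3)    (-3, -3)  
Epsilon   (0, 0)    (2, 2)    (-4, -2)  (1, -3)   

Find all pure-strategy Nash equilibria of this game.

No pure-strategy Nash equilibrium

A profile is a Nash equilibrium when each player is best-responding to the other.
Agent 1's best responses — vs Alpha: Gamma (payoff 6); vs Beta: Beta (payoff 5); vs Gamma: Alpha (payoff 6); vs Delta: Beta (payoff 6).
Agent 2's best responses — vs Alpha: Delta (payoff 4); vs Beta: Gamma (payoff 3); vs Gamma: Delta (payoff 5); vs Delta: Beta (payoff 4); vs Epsilon: Beta (payoff 2).
No cell has both players best-responding. For instance, Agent 1's best reply to Gamma is Alpha, but against Alpha Agent 2 prefers Delta over Gamma.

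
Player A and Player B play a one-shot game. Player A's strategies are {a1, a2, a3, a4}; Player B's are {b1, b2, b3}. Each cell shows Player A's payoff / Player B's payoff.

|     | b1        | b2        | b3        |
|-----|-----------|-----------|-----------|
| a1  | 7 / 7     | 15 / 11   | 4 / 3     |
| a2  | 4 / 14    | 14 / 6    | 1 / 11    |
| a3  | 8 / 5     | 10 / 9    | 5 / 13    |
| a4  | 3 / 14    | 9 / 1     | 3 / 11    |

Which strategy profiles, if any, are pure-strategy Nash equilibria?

Find each player's best response to every opponent strategy; NE are the intersections.
Player A's best responses — vs b1: a3 (payoff 8); vs b2: a1 (payoff 15); vs b3: a3 (payoff 5).
Player B's best responses — vs a1: b2 (payoff 11); vs a2: b1 (payoff 14); vs a3: b3 (payoff 13); vs a4: b1 (payoff 14).
Mutual best responses occur at (a1, b2) and (a3, b3); at each, neither player gains by switching.

(a1, b2) and (a3, b3)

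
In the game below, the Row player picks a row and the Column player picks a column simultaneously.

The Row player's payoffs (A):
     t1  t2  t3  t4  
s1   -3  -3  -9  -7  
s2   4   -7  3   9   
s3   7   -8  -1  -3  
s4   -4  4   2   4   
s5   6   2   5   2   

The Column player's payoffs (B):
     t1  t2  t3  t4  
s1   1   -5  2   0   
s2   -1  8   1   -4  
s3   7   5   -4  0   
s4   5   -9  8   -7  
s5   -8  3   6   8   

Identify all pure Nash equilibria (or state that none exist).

(s3, t1)

Find each player's best response to every opponent strategy; NE are the intersections.
The Row player's best responses — vs t1: s3 (payoff 7); vs t2: s4 (payoff 4); vs t3: s5 (payoff 5); vs t4: s2 (payoff 9).
The Column player's best responses — vs s1: t3 (payoff 2); vs s2: t2 (payoff 8); vs s3: t1 (payoff 7); vs s4: t3 (payoff 8); vs s5: t4 (payoff 8).
The only mutual best response is (s3, t1); neither player gains by switching there.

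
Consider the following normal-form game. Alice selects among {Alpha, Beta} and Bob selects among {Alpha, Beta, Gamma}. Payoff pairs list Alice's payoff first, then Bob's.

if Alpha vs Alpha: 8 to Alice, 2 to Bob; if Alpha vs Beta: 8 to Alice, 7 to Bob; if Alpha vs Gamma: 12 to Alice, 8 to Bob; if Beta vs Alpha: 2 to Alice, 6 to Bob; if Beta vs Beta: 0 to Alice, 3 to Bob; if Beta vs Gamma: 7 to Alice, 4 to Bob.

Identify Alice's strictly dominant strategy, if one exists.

A strategy is strictly dominant if it gives Alice a strictly higher payoff than every other strategy, against every choice by the opponent.
Alpha strictly dominates: vs Alpha: 8 > 2; vs Beta: 8 > 0; vs Gamma: 12 > 7.

Alpha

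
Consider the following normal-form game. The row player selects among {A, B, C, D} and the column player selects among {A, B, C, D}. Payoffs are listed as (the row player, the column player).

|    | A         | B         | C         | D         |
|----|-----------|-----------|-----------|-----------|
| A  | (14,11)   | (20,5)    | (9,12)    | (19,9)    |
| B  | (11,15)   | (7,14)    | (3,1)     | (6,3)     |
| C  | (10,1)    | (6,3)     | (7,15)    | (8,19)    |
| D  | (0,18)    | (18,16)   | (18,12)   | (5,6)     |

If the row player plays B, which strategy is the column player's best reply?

With the row player fixed at B, the column player's payoffs are: A → 15, B → 14, C → 1, D → 3.
The maximum is 15, achieved by A.

A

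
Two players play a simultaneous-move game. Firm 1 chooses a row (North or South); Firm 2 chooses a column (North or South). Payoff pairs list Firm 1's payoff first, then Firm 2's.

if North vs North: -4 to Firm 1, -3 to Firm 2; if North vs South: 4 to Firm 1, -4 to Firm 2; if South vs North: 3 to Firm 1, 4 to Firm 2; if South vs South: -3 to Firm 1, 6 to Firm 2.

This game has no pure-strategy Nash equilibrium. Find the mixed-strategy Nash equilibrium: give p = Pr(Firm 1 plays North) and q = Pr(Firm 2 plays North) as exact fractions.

p = 2/3, q = 1/2

In a mixed NE each player is indifferent between their pure strategies, so the opponent's mix sets the indifference.
Firm 2 indifferent between North and South: p·(-3) + (1−p)·4 = p·(-4) + (1−p)·6 ⟹ 4 + (-7)p = 6 + (-10)p ⟹ p = 2/3.
Firm 1 indifferent between North and South: q·(-4) + (1−q)·4 = q·3 + (1−q)·(-3) ⟹ 4 + (-8)q = (-3) + 6q ⟹ q = 1/2.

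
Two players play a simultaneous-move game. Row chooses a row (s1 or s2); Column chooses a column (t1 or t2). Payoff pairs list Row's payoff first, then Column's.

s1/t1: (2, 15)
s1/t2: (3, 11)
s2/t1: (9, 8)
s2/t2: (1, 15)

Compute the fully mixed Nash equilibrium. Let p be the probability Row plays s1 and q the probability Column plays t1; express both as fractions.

In a mixed NE each player is indifferent between their pure strategies, so the opponent's mix sets the indifference.
Column indifferent between t1 and t2: p·15 + (1−p)·8 = p·11 + (1−p)·15 ⟹ 8 + 7p = 15 + (-4)p ⟹ p = 7/11.
Row indifferent between s1 and s2: q·2 + (1−q)·3 = q·9 + (1−q)·1 ⟹ 3 + (-1)q = 1 + 8q ⟹ q = 2/9.

p = 7/11, q = 2/9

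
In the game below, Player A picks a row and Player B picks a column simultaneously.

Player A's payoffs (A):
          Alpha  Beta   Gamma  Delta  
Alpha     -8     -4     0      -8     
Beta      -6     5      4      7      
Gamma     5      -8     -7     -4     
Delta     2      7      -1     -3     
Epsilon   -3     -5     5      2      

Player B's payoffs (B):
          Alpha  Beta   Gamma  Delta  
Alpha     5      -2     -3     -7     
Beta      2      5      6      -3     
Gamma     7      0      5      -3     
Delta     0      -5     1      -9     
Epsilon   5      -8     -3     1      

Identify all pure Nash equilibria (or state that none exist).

Check mutual best responses: a cell is a NE iff neither player can gain by unilaterally deviating.
Player A's best responses — vs Alpha: Gamma (payoff 5); vs Beta: Delta (payoff 7); vs Gamma: Epsilon (payoff 5); vs Delta: Beta (payoff 7).
Player B's best responses — vs Alpha: Alpha (payoff 5); vs Beta: Gamma (payoff 6); vs Gamma: Alpha (payoff 7); vs Delta: Gamma (payoff 1); vs Epsilon: Alpha (payoff 5).
The only mutual best response is (Gamma, Alpha); neither player gains by switching there.

(Gamma, Alpha)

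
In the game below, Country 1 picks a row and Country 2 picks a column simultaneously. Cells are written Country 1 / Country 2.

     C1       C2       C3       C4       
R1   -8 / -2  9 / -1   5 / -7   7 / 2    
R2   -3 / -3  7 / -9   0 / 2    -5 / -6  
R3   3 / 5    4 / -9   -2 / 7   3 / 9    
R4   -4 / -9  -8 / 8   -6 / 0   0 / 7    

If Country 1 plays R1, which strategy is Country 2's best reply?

With Country 1 fixed at R1, Country 2's payoffs are: C1 → -2, C2 → -1, C3 → -7, C4 → 2.
The maximum is 2, achieved by C4.

C4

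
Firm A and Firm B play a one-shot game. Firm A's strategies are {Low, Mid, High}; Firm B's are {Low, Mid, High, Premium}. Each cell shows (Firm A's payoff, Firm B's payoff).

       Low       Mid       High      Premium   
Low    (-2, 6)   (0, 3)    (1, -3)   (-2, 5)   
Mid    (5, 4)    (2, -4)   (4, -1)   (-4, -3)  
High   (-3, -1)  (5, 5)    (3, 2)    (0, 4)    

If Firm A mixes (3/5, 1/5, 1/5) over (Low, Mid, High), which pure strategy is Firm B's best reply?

Low

Firm B's best reply maximizes expected payoff against the mix.
Low: (3/5)·6 + (1/5)·4 + (1/5)·(-1) = 21/5
Mid: (3/5)·3 + (1/5)·(-4) + (1/5)·5 = 2
High: (3/5)·(-3) + (1/5)·(-1) + (1/5)·2 = -8/5
Premium: (3/5)·5 + (1/5)·(-3) + (1/5)·4 = 16/5
Highest expected payoff is 21/5, from Low.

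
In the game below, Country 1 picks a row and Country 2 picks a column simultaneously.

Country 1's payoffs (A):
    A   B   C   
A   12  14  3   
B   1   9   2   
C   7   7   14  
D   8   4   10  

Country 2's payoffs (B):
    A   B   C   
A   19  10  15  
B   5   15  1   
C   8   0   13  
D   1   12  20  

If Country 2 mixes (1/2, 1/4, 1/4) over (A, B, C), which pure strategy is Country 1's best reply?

A

Compute Country 1's expected payoff from each pure strategy against the given mix.
A: (1/2)·12 + (1/4)·14 + (1/4)·3 = 41/4
B: (1/2)·1 + (1/4)·9 + (1/4)·2 = 13/4
C: (1/2)·7 + (1/4)·7 + (1/4)·14 = 35/4
D: (1/2)·8 + (1/4)·4 + (1/4)·10 = 15/2
Highest expected payoff is 41/4, from A.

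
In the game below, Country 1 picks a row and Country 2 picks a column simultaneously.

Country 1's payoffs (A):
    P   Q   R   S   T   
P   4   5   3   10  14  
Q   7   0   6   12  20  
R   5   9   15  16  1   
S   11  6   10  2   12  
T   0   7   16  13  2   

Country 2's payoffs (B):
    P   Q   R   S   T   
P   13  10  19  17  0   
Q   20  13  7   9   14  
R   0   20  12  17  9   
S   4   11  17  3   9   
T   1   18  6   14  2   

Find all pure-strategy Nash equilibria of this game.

A profile is a Nash equilibrium when each player is best-responding to the other.
Country 1's best responses — vs P: S (payoff 11); vs Q: R (payoff 9); vs R: T (payoff 16); vs S: R (payoff 16); vs T: Q (payoff 20).
Country 2's best responses — vs P: R (payoff 19); vs Q: P (payoff 20); vs R: Q (payoff 20); vs S: R (payoff 17); vs T: Q (payoff 18).
The only mutual best response is (R, Q); neither player gains by switching there.

(R, Q)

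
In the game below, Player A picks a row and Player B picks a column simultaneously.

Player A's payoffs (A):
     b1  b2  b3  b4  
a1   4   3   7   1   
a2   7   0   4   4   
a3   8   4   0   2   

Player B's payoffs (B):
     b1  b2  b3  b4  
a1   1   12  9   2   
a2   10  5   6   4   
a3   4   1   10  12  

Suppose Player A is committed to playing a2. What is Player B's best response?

b1

With Player A fixed at a2, Player B's payoffs are: b1 → 10, b2 → 5, b3 → 6, b4 → 4.
The maximum is 10, achieved by b1.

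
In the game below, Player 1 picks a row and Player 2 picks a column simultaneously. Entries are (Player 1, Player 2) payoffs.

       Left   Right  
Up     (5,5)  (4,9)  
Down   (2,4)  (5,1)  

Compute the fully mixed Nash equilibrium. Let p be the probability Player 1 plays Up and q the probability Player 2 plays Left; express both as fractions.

Each player's mixing probability is pinned down by making the *other* player indifferent.
Player 2 indifferent between Left and Right: p·5 + (1−p)·4 = p·9 + (1−p)·1 ⟹ 4 + 1p = 1 + 8p ⟹ p = 3/7.
Player 1 indifferent between Up and Down: q·5 + (1−q)·4 = q·2 + (1−q)·5 ⟹ 4 + 1q = 5 + (-3)q ⟹ q = 1/4.

p = 3/7, q = 1/4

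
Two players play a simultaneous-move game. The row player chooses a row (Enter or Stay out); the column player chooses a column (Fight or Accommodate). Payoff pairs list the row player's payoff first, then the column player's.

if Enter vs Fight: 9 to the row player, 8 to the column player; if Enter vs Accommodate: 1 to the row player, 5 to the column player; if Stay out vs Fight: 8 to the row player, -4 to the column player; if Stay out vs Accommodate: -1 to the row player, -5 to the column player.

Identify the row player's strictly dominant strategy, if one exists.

A strategy is strictly dominant if it gives the row player a strictly higher payoff than every other strategy, against every choice by the opponent.
Enter strictly dominates: vs Fight: 9 > 8; vs Accommodate: 1 > -1.

Enter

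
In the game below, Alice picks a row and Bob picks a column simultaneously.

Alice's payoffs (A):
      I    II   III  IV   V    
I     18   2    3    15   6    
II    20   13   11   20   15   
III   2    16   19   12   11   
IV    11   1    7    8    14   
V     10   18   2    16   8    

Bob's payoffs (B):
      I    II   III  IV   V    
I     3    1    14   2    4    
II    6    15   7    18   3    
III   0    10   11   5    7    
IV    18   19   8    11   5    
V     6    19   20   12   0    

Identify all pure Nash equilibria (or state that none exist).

Find each player's best response to every opponent strategy; NE are the intersections.
Alice's best responses — vs I: II (payoff 20); vs II: V (payoff 18); vs III: III (payoff 19); vs IV: II (payoff 20); vs V: II (payoff 15).
Bob's best responses — vs I: III (payoff 14); vs II: IV (payoff 18); vs III: III (payoff 11); vs IV: II (payoff 19); vs V: III (payoff 20).
Mutual best responses occur at (II, IV) and (III, III); at each, neither player gains by switching.

(II, IV) and (III, III)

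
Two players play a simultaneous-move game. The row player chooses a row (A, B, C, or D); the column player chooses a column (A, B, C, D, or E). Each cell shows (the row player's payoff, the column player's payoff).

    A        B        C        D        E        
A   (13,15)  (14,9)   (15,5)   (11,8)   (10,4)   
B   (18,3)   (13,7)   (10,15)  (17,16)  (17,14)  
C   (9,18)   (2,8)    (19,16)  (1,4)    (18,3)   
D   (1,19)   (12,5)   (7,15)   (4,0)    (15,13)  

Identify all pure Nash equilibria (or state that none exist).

Find each player's best response to every opponent strategy; NE are the intersections.
The row player's best responses — vs A: B (payoff 18); vs B: A (payoff 14); vs C: C (payoff 19); vs D: B (payoff 17); vs E: C (payoff 18).
The column player's best responses — vs A: A (payoff 15); vs B: D (payoff 16); vs C: A (payoff 18); vs D: A (payoff 19).
The only mutual best response is (B, D); neither player gains by switching there.

(B, D)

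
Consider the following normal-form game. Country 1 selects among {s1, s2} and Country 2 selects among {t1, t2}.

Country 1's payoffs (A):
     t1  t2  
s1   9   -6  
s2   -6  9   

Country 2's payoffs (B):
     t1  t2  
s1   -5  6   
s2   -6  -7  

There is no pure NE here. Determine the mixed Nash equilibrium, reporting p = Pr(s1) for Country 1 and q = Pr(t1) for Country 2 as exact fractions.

p = 1/12, q = 1/2

In a mixed NE each player is indifferent between their pure strategies, so the opponent's mix sets the indifference.
Country 2 indifferent between t1 and t2: p·(-5) + (1−p)·(-6) = p·6 + (1−p)·(-7) ⟹ (-6) + 1p = (-7) + 13p ⟹ p = 1/12.
Country 1 indifferent between s1 and s2: q·9 + (1−q)·(-6) = q·(-6) + (1−q)·9 ⟹ (-6) + 15q = 9 + (-15)q ⟹ q = 1/2.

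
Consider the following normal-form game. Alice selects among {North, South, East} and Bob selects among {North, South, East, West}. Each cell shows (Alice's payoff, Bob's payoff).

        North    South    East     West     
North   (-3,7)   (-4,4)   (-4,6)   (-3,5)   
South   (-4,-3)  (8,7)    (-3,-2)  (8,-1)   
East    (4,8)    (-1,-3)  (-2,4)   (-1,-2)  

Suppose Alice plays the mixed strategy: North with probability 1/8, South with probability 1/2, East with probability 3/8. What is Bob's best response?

Compute Bob's expected payoff from each pure strategy against the given mix.
North: (1/8)·7 + (1/2)·(-3) + (3/8)·8 = 19/8
South: (1/8)·4 + (1/2)·7 + (3/8)·(-3) = 23/8
East: (1/8)·6 + (1/2)·(-2) + (3/8)·4 = 5/4
West: (1/8)·5 + (1/2)·(-1) + (3/8)·(-2) = -5/8
Highest expected payoff is 23/8, from South.

South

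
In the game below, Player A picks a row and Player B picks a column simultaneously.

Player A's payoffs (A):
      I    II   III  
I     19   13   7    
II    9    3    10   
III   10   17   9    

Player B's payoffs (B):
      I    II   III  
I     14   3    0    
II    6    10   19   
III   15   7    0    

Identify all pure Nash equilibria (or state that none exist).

(I, I) and (II, III)

Check mutual best responses: a cell is a NE iff neither player can gain by unilaterally deviating.
Player A's best responses — vs I: I (payoff 19); vs II: III (payoff 17); vs III: II (payoff 10).
Player B's best responses — vs I: I (payoff 14); vs II: III (payoff 19); vs III: I (payoff 15).
Mutual best responses occur at (I, I) and (II, III); at each, neither player gains by switching.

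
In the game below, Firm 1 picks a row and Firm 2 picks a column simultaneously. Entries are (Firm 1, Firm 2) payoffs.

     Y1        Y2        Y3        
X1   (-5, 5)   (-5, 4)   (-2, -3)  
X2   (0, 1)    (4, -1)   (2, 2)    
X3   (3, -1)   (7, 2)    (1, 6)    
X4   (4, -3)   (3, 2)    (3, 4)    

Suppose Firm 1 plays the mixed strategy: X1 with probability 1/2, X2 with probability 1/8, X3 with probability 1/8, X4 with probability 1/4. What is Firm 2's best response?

Compute Firm 2's expected payoff from each pure strategy against the given mix.
Y1: (1/2)·5 + (1/8)·1 + (1/8)·(-1) + (1/4)·(-3) = 7/4
Y2: (1/2)·4 + (1/8)·(-1) + (1/8)·2 + (1/4)·2 = 21/8
Y3: (1/2)·(-3) + (1/8)·2 + (1/8)·6 + (1/4)·4 = 1/2
Highest expected payoff is 21/8, from Y2.

Y2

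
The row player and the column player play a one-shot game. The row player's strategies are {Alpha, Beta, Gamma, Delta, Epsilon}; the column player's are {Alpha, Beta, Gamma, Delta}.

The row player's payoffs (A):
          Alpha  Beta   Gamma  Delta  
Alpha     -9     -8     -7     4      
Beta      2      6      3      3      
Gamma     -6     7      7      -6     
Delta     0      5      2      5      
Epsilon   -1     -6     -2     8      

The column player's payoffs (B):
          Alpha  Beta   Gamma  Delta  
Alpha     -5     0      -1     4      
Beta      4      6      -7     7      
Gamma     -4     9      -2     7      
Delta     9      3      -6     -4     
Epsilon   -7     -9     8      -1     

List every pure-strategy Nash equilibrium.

Check mutual best responses: a cell is a NE iff neither player can gain by unilaterally deviating.
The row player's best responses — vs Alpha: Beta (payoff 2); vs Beta: Gamma (payoff 7); vs Gamma: Gamma (payoff 7); vs Delta: Epsilon (payoff 8).
The column player's best responses — vs Alpha: Delta (payoff 4); vs Beta: Delta (payoff 7); vs Gamma: Beta (payoff 9); vs Delta: Alpha (payoff 9); vs Epsilon: Gamma (payoff 8).
The only mutual best response is (Gamma, Beta); neither player gains by switching there.

(Gamma, Beta)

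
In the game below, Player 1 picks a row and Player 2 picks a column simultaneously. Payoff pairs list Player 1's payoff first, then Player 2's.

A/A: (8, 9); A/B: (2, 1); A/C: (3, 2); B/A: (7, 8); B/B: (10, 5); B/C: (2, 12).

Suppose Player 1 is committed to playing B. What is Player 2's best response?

With Player 1 fixed at B, Player 2's payoffs are: A → 8, B → 5, C → 12.
The maximum is 12, achieved by C.

C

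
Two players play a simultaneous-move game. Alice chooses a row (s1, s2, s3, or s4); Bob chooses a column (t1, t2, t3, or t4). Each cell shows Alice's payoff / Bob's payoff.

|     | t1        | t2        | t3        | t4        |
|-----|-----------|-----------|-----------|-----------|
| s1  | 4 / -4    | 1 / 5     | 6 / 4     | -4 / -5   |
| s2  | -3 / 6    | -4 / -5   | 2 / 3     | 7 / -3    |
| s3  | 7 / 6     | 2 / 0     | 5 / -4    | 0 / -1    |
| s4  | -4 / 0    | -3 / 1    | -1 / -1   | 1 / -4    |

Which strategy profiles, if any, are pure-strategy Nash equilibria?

(s3, t1)

Find each player's best response to every opponent strategy; NE are the intersections.
Alice's best responses — vs t1: s3 (payoff 7); vs t2: s3 (payoff 2); vs t3: s1 (payoff 6); vs t4: s2 (payoff 7).
Bob's best responses — vs s1: t2 (payoff 5); vs s2: t1 (payoff 6); vs s3: t1 (payoff 6); vs s4: t2 (payoff 1).
The only mutual best response is (s3, t1); neither player gains by switching there.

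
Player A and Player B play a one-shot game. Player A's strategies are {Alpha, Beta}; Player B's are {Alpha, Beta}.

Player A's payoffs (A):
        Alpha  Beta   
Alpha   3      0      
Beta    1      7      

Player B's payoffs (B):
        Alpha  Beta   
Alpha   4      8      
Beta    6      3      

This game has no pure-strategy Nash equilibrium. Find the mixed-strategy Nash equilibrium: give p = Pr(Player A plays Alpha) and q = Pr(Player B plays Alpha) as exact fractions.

Each player's mixing probability is pinned down by making the *other* player indifferent.
Player B indifferent between Alpha and Beta: p·4 + (1−p)·6 = p·8 + (1−p)·3 ⟹ 6 + (-2)p = 3 + 5p ⟹ p = 3/7.
Player A indifferent between Alpha and Beta: q·3 + (1−q)·0 = q·1 + (1−q)·7 ⟹ 0 + 3q = 7 + (-6)q ⟹ q = 7/9.

p = 3/7, q = 7/9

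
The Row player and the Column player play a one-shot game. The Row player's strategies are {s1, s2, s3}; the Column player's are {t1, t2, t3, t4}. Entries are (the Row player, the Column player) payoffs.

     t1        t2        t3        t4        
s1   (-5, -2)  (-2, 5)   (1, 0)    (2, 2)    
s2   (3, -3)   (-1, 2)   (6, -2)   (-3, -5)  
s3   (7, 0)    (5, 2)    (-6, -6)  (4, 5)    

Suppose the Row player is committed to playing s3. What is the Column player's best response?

t4

With the Row player fixed at s3, the Column player's payoffs are: t1 → 0, t2 → 2, t3 → -6, t4 → 5.
The maximum is 5, achieved by t4.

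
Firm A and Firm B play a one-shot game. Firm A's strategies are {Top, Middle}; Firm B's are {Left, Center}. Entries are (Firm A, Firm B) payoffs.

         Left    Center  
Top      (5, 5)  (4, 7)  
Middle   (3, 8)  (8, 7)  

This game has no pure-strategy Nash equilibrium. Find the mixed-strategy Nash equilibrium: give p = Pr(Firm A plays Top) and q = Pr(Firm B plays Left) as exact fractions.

In a mixed NE each player is indifferent between their pure strategies, so the opponent's mix sets the indifference.
Firm B indifferent between Left and Center: p·5 + (1−p)·8 = p·7 + (1−p)·7 ⟹ 8 + (-3)p = 7 + 0p ⟹ p = 1/3.
Firm A indifferent between Top and Middle: q·5 + (1−q)·4 = q·3 + (1−q)·8 ⟹ 4 + 1q = 8 + (-5)q ⟹ q = 2/3.

p = 1/3, q = 2/3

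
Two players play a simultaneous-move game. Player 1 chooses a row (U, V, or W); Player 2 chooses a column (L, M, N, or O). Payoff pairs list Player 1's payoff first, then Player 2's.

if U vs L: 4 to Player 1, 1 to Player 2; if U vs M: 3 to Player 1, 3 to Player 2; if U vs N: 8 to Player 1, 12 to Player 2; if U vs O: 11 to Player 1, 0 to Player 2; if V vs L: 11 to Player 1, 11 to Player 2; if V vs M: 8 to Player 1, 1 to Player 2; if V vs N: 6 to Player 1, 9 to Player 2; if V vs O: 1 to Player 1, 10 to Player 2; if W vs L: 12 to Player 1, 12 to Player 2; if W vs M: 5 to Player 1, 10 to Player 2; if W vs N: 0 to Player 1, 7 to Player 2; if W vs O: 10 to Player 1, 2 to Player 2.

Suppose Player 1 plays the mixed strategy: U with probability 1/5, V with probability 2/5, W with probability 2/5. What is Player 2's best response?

Player 2's best reply maximizes expected payoff against the mix.
L: (1/5)·1 + (2/5)·11 + (2/5)·12 = 47/5
M: (1/5)·3 + (2/5)·1 + (2/5)·10 = 5
N: (1/5)·12 + (2/5)·9 + (2/5)·7 = 44/5
O: (1/5)·0 + (2/5)·10 + (2/5)·2 = 24/5
Highest expected payoff is 47/5, from L.

L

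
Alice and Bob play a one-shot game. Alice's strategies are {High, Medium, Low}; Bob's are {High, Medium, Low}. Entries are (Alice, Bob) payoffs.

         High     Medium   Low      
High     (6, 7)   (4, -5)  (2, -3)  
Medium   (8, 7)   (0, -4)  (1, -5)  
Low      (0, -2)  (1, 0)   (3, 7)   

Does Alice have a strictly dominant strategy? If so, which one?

Check whether one of Alice's strategies beats all alternatives regardless of what the opponent does.
High is not dominant: against High, Medium gives 8 > 6.
Medium is not dominant: against Medium, High gives 4 > 0.
Low is not dominant: against High, High gives 6 > 0.
No single strategy is best against every opponent action.

None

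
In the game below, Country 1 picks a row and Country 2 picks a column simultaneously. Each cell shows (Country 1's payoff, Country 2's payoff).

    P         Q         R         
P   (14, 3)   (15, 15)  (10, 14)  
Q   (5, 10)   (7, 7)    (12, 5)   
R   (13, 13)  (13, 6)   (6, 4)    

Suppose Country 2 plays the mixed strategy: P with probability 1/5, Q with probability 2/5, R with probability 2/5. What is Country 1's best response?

P

Compute Country 1's expected payoff from each pure strategy against the given mix.
P: (1/5)·14 + (2/5)·15 + (2/5)·10 = 64/5
Q: (1/5)·5 + (2/5)·7 + (2/5)·12 = 43/5
R: (1/5)·13 + (2/5)·13 + (2/5)·6 = 51/5
Highest expected payoff is 64/5, from P.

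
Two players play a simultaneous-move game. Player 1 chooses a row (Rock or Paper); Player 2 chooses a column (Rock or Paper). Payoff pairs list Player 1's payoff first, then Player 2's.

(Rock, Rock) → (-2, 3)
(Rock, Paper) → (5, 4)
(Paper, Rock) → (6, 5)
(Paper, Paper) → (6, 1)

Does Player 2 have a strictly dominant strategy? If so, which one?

A strategy is strictly dominant if it gives Player 2 a strictly higher payoff than every other strategy, against every choice by the opponent.
Rock is not dominant: against Rock, Paper gives 4 > 3.
Paper is not dominant: against Paper, Rock gives 5 > 1.
No single strategy is best against every opponent action.

No strictly dominant strategy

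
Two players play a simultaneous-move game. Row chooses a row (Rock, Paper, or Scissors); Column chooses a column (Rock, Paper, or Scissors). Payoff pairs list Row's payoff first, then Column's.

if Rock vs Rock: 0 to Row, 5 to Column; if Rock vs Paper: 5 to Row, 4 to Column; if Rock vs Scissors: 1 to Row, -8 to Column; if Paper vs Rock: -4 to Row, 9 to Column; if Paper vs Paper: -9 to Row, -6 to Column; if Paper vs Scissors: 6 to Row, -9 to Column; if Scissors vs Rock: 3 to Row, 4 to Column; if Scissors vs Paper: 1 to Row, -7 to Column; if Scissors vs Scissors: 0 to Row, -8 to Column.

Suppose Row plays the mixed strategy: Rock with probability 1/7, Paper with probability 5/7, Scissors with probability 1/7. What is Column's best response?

Compute Column's expected payoff from each pure strategy against the given mix.
Rock: (1/7)·5 + (5/7)·9 + (1/7)·4 = 54/7
Paper: (1/7)·4 + (5/7)·(-6) + (1/7)·(-7) = -33/7
Scissors: (1/7)·(-8) + (5/7)·(-9) + (1/7)·(-8) = -61/7
Highest expected payoff is 54/7, from Rock.

Rock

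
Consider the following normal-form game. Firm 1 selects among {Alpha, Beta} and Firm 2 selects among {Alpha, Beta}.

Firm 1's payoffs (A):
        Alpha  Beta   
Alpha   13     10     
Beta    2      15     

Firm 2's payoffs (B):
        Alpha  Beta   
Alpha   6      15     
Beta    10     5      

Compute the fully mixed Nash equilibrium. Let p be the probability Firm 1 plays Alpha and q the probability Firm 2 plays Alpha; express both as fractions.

In a mixed NE each player is indifferent between their pure strategies, so the opponent's mix sets the indifference.
Firm 2 indifferent between Alpha and Beta: p·6 + (1−p)·10 = p·15 + (1−p)·5 ⟹ 10 + (-4)p = 5 + 10p ⟹ p = 5/14.
Firm 1 indifferent between Alpha and Beta: q·13 + (1−q)·10 = q·2 + (1−q)·15 ⟹ 10 + 3q = 15 + (-13)q ⟹ q = 5/16.

p = 5/14, q = 5/16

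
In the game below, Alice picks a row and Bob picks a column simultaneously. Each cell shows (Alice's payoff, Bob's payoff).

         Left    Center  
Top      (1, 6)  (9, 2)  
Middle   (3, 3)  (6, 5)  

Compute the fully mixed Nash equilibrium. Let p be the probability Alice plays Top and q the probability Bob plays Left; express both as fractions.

In a mixed NE each player is indifferent between their pure strategies, so the opponent's mix sets the indifference.
Bob indifferent between Left and Center: p·6 + (1−p)·3 = p·2 + (1−p)·5 ⟹ 3 + 3p = 5 + (-3)p ⟹ p = 1/3.
Alice indifferent between Top and Middle: q·1 + (1−q)·9 = q·3 + (1−q)·6 ⟹ 9 + (-8)q = 6 + (-3)q ⟹ q = 3/5.

p = 1/3, q = 3/5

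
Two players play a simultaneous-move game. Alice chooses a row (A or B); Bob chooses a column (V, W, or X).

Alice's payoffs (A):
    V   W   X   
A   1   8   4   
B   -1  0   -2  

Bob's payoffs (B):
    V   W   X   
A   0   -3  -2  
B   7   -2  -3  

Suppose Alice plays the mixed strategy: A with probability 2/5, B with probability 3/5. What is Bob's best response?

Compute Bob's expected payoff from each pure strategy against the given mix.
V: (2/5)·0 + (3/5)·7 = 21/5
W: (2/5)·(-3) + (3/5)·(-2) = -12/5
X: (2/5)·(-2) + (3/5)·(-3) = -13/5
Highest expected payoff is 21/5, from V.

V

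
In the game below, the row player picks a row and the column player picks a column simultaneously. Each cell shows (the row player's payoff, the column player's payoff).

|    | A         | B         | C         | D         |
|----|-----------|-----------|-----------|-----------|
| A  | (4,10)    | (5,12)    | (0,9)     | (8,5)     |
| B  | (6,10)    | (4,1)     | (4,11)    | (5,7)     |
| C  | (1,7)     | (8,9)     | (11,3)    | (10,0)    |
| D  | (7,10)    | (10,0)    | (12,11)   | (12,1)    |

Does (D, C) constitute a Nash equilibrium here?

Holding the column player at C: the row player gets 12 from D, versus 0 from A, 4 from B, 11 from C. No profitable deviation for the row player.
Holding the row player at D: the column player gets 11 from C, versus 10 from A, 0 from B, 1 from D. No profitable deviation for the column player either.

Yes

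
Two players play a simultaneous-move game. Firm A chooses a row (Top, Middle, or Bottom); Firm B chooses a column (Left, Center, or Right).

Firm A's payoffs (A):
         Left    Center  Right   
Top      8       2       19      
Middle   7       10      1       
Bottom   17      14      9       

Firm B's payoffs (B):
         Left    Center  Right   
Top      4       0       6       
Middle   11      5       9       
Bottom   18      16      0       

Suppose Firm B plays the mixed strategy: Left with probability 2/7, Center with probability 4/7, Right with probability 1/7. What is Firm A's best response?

Bottom

Firm A's best reply maximizes expected payoff against the mix.
Top: (2/7)·8 + (4/7)·2 + (1/7)·19 = 43/7
Middle: (2/7)·7 + (4/7)·10 + (1/7)·1 = 55/7
Bottom: (2/7)·17 + (4/7)·14 + (1/7)·9 = 99/7
Highest expected payoff is 99/7, from Bottom.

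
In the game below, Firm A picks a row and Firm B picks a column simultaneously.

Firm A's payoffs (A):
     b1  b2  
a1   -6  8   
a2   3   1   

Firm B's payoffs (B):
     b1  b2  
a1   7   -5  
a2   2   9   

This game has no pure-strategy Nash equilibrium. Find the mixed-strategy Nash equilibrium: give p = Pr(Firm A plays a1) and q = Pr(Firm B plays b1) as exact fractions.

In a mixed NE each player is indifferent between their pure strategies, so the opponent's mix sets the indifference.
Firm B indifferent between b1 and b2: p·7 + (1−p)·2 = p·(-5) + (1−p)·9 ⟹ 2 + 5p = 9 + (-14)p ⟹ p = 7/19.
Firm A indifferent between a1 and a2: q·(-6) + (1−q)·8 = q·3 + (1−q)·1 ⟹ 8 + (-14)q = 1 + 2q ⟹ q = 7/16.

p = 7/19, q = 7/16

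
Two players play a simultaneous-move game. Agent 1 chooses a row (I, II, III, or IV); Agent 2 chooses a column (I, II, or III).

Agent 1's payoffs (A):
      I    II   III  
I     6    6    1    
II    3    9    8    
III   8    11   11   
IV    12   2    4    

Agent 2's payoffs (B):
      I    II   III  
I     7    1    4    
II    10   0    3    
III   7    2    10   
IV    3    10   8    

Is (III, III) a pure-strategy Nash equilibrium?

Holding Agent 2 at III: Agent 1 gets 11 from III, versus 1 from I, 8 from II, 4 from IV. No profitable deviation for Agent 1.
Holding Agent 1 at III: Agent 2 gets 10 from III, versus 7 from I, 2 from II. No profitable deviation for Agent 2 either.

Yes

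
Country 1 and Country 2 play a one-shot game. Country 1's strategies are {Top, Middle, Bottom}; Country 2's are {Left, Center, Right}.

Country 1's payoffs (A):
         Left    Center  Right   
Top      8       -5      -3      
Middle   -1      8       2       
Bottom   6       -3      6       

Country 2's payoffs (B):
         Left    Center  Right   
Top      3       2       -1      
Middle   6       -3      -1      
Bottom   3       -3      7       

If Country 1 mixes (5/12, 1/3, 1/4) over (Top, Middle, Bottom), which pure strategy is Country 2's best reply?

Left

Compute Country 2's expected payoff from each pure strategy against the given mix.
Left: (5/12)·3 + (1/3)·6 + (1/4)·3 = 4
Center: (5/12)·2 + (1/3)·(-3) + (1/4)·(-3) = -11/12
Right: (5/12)·(-1) + (1/3)·(-1) + (1/4)·7 = 1
Highest expected payoff is 4, from Left.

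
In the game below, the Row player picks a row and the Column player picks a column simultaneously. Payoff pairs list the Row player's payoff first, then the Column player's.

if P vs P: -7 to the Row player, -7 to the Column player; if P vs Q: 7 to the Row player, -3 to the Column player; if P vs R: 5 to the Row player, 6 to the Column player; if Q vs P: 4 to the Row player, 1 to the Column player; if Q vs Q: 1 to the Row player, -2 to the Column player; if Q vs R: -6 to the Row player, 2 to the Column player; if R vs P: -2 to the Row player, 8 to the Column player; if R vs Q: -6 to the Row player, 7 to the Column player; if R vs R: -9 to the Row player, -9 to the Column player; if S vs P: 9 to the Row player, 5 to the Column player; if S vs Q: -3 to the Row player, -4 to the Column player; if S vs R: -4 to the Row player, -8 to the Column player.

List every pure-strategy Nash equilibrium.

Find each player's best response to every opponent strategy; NE are the intersections.
The Row player's best responses — vs P: S (payoff 9); vs Q: P (payoff 7); vs R: P (payoff 5).
The Column player's best responses — vs P: R (payoff 6); vs Q: R (payoff 2); vs R: P (payoff 8); vs S: P (payoff 5).
Mutual best responses occur at (P, R) and (S, P); at each, neither player gains by switching.

(P, R) and (S, P)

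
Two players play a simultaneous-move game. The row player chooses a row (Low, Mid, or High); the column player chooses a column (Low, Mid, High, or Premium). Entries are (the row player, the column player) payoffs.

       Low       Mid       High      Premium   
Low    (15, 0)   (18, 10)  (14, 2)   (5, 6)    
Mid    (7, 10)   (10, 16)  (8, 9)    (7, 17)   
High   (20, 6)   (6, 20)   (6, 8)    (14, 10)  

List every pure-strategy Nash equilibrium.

Check mutual best responses: a cell is a NE iff neither player can gain by unilaterally deviating.
The row player's best responses — vs Low: High (payoff 20); vs Mid: Low (payoff 18); vs High: Low (payoff 14); vs Premium: High (payoff 14).
The column player's best responses — vs Low: Mid (payoff 10); vs Mid: Premium (payoff 17); vs High: Mid (payoff 20).
The only mutual best response is (Low, Mid); neither player gains by switching there.

(Low, Mid)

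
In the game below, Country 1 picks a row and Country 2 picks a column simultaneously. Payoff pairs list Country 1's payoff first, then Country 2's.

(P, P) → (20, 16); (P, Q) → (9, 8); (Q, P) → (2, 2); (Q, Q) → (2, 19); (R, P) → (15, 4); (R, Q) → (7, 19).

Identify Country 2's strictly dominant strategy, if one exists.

Check whether one of Country 2's strategies beats all alternatives regardless of what the opponent does.
P is not dominant: against Q, Q gives 19 > 2.
Q is not dominant: against P, P gives 16 > 8.
No single strategy is best against every opponent action.

No strictly dominant strategy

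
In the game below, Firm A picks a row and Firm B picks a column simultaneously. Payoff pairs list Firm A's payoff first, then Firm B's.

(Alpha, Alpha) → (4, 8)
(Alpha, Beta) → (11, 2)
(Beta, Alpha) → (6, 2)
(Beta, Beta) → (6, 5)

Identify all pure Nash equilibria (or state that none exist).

A profile is a Nash equilibrium when each player is best-responding to the other.
Firm A's best responses — vs Alpha: Beta (payoff 6); vs Beta: Alpha (payoff 11).
Firm B's best responses — vs Alpha: Alpha (payoff 8); vs Beta: Beta (payoff 5).
No cell has both players best-responding. For instance, Firm A's best reply to Alpha is Beta, but against Beta Firm B prefers Beta over Alpha.

None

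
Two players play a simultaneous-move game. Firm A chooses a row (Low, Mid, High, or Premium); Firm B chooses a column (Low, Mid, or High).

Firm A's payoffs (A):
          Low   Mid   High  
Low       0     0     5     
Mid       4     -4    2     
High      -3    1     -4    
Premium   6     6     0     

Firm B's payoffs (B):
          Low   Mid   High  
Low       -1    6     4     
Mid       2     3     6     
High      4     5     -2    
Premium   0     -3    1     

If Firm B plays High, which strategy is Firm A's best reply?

With Firm B fixed at High, Firm A's payoffs are: Low → 5, Mid → 2, High → -4, Premium → 0.
The maximum is 5, achieved by Low.

Low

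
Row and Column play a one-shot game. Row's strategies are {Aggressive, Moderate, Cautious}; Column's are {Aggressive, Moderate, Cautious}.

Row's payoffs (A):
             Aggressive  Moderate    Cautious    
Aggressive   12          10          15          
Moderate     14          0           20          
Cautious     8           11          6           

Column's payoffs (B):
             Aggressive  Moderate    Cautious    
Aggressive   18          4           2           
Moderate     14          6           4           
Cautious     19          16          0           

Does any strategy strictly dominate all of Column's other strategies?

A strategy is strictly dominant if it gives Column a strictly higher payoff than every other strategy, against every choice by the opponent.
Aggressive strictly dominates: vs Aggressive: 18 > each of {4, 2}; vs Moderate: 14 > each of {6, 4}; vs Cautious: 19 > each of {16, 0}.

Aggressive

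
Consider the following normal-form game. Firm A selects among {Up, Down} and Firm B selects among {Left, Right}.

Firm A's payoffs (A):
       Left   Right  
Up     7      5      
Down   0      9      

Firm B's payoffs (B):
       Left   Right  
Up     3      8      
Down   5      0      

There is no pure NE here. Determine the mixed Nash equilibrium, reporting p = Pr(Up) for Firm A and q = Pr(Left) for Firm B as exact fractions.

In a mixed NE each player is indifferent between their pure strategies, so the opponent's mix sets the indifference.
Firm B indifferent between Left and Right: p·3 + (1−p)·5 = p·8 + (1−p)·0 ⟹ 5 + (-2)p = 0 + 8p ⟹ p = 1/2.
Firm A indifferent between Up and Down: q·7 + (1−q)·5 = q·0 + (1−q)·9 ⟹ 5 + 2q = 9 + (-9)q ⟹ q = 4/11.

p = 1/2, q = 4/11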